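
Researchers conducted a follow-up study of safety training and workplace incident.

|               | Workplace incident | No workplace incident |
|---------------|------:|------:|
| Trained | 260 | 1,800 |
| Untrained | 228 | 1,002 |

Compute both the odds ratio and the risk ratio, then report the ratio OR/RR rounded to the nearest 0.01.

0.93

Cells: a = 260, b = 1800, c = 228, d = 1002.
OR = (260·1002)/(1800·228) = 260520/410400 = 0.63480
Risk in exposed = 260/2060 = 0.12621; risk in unexposed = 228/1230 = 0.18537; RR = 0.68089
OR/RR = 0.63480 / 0.68089 = 0.93230
The outcome is not rare, so the OR lies further from 1 than the RR.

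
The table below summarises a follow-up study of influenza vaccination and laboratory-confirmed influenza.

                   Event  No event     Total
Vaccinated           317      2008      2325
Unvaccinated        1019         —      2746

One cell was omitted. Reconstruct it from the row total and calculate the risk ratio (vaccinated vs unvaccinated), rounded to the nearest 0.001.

The missing cell is in the unexposed row: 2746 − 1019 = 1727.
So a = 317, b = 2008, c = 1019, d = 1727.
RR = [a/(a+b)] / [c/(c+d)] = (317/2325) / (1019/2746) = 0.13634/0.37109 = 0.36742

0.367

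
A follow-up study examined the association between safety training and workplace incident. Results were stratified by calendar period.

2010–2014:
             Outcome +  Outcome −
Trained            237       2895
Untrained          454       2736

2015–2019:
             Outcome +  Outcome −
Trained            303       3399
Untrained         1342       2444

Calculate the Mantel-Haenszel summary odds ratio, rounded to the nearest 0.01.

OR_MH = Σ(aᵢdᵢ/nᵢ) / Σ(bᵢcᵢ/nᵢ), where nᵢ is the stratum total.
Stratum 1 (2010–2014): n = 6322; a·d/n = 237·2736/6322 = 102.5675; b·c/n = 2895·454/6322 = 207.8978
Stratum 2 (2015–2019): n = 7488; a·d/n = 303·2444/7488 = 98.8958; b·c/n = 3399·1342/7488 = 609.1691
OR_MH = (102.5675 + 98.8958) / (207.8978 + 609.1691) = 201.4634 / 817.0669 = 0.24657

0.25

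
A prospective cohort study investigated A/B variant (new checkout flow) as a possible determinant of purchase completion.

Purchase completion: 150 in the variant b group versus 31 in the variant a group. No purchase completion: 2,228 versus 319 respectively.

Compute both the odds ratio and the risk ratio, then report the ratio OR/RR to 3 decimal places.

From the description: a = 150, b = 2228, c = 31, d = 319.
OR = (150·319)/(2228·31) = 47850/69068 = 0.69280
Risk in exposed = 150/2378 = 0.06308; risk in unexposed = 31/350 = 0.08857; RR = 0.71217
OR/RR = 0.69280 / 0.71217 = 0.97279
The outcome is rare in both groups, so OR ≈ RR (ratio near 1).

0.973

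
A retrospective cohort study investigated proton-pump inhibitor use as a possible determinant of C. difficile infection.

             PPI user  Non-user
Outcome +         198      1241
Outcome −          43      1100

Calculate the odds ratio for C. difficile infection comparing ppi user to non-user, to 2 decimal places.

Reading the table with exposure as columns: a = 198 (PPI user, case), b = 43 (PPI user, non-case), c = 1241 (Non-user, case), d = 1100.
OR = (a·d)/(b·c) = (198 × 1100) / (43 × 1241) = 217800 / 53363 = 4.08148
The odds of C. difficile infection are about 4.08 times as high in the ppi user group.

4.08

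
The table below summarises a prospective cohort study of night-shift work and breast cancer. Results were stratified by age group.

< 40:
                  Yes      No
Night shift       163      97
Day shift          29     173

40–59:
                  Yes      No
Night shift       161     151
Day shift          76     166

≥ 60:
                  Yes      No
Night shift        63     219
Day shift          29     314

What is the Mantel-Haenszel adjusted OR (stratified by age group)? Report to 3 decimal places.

OR_MH = Σ(aᵢdᵢ/nᵢ) / Σ(bᵢcᵢ/nᵢ), where nᵢ is the stratum total.
Stratum 1 (< 40): n = 462; a·d/n = 163·173/462 = 61.0368; b·c/n = 97·29/462 = 6.0887
Stratum 2 (40–59): n = 554; a·d/n = 161·166/554 = 48.2419; b·c/n = 151·76/554 = 20.7148
Stratum 3 (≥ 60): n = 625; a·d/n = 63·314/625 = 31.6512; b·c/n = 219·29/625 = 10.1616
OR_MH = (61.0368 + 48.2419 + 31.6512) / (6.0887 + 20.7148 + 10.1616) = 140.9299 / 36.9651 = 3.81251

3.813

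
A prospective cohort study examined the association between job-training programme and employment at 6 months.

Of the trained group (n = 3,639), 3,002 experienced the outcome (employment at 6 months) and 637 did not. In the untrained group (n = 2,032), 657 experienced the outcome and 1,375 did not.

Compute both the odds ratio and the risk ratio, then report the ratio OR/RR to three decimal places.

From the description: a = 3002, b = 637, c = 657, d = 1375.
OR = (3002·1375)/(637·657) = 4127750/418509 = 9.86299
Risk in exposed = 3002/3639 = 0.82495; risk in unexposed = 657/2032 = 0.32333; RR = 2.55145
OR/RR = 9.86299 / 2.55145 = 3.86564
The outcome is not rare, so the OR lies further from 1 than the RR.

3.866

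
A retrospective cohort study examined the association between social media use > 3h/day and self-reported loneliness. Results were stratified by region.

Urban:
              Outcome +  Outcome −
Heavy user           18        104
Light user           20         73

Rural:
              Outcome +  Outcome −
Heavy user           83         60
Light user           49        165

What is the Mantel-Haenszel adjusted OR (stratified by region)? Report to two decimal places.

2.48

OR_MH = Σ(aᵢdᵢ/nᵢ) / Σ(bᵢcᵢ/nᵢ), where nᵢ is the stratum total.
Stratum 1 (Urban): n = 215; a·d/n = 18·73/215 = 6.1116; b·c/n = 104·20/215 = 9.6744
Stratum 2 (Rural): n = 357; a·d/n = 83·165/357 = 38.3613; b·c/n = 60·49/357 = 8.2353
OR_MH = (6.1116 + 38.3613) / (9.6744 + 8.2353) = 44.4730 / 17.9097 = 2.48318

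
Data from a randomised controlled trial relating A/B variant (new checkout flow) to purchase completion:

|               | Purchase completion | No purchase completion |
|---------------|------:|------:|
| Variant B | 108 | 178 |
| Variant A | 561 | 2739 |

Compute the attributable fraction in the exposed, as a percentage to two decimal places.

54.98

Cells: a = 108, b = 178, c = 561, d = 2739.
Risk in exposed = 108/286 = 0.37762; risk in unexposed = 561/3300 = 0.17000.
RR = 0.37762/0.17000 = 2.22131
AR% = (RR − 1)/RR × 100 = (2.22131 − 1)/2.22131 × 100 = 54.9815%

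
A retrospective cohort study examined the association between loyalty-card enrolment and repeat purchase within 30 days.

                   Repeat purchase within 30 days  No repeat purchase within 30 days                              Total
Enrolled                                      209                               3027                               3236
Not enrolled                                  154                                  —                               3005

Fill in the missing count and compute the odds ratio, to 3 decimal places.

The missing cell is in the unexposed row: 3005 − 154 = 2851.
So a = 209, b = 3027, c = 154, d = 2851.
OR = (a·d)/(b·c) = (209 × 2851) / (3027 × 154) = 595859 / 466158 = 1.27823

1.278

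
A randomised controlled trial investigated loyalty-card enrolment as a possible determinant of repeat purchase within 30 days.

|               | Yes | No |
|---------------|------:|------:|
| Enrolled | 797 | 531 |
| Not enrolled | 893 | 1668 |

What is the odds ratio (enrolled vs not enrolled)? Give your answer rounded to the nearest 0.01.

2.80

Cells: a = 797, b = 531, c = 893, d = 1668.
OR = (a·d)/(b·c) = (797 × 1668) / (531 × 893) = 1329396 / 474183 = 2.80355
The odds of repeat purchase within 30 days are about 2.80 times as high in the enrolled group.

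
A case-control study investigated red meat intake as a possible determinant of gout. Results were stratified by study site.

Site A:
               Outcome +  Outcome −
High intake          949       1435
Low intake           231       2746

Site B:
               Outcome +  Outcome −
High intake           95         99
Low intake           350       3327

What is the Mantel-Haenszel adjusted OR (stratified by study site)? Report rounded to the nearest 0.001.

8.021

OR_MH = Σ(aᵢdᵢ/nᵢ) / Σ(bᵢcᵢ/nᵢ), where nᵢ is the stratum total.
Stratum 1 (Site A): n = 5361; a·d/n = 949·2746/5361 = 486.0948; b·c/n = 1435·231/5361 = 61.8327
Stratum 2 (Site B): n = 3871; a·d/n = 95·3327/3871 = 81.6494; b·c/n = 99·350/3871 = 8.9512
OR_MH = (486.0948 + 81.6494) / (61.8327 + 8.9512) = 567.7442 / 70.7839 = 8.02081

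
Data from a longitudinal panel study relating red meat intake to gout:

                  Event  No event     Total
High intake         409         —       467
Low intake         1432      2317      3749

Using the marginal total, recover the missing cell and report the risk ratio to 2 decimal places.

2.29

The missing cell is in the exposed row: 467 − 409 = 58.
So a = 409, b = 58, c = 1432, d = 2317.
RR = [a/(a+b)] / [c/(c+d)] = (409/467) / (1432/3749) = 0.87580/0.38197 = 2.29287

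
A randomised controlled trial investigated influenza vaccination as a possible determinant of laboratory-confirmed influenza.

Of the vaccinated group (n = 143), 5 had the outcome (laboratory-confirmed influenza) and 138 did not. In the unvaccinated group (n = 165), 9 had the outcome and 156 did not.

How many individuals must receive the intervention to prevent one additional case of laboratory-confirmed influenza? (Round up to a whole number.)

52

Risk in treated group = 5/143 = 0.03497; risk in control = 9/165 = 0.05455.
Absolute risk reduction = 0.05455 − 0.03497 = 0.01958
NNT = 1 / ARR = 1 / 0.01958 = 51.071 → round up → 52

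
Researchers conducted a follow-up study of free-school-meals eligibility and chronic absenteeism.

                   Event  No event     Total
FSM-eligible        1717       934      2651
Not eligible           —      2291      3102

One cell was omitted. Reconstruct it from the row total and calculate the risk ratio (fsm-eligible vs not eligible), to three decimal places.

2.477

The missing cell is in the unexposed row: 3102 − 2291 = 811.
So a = 1717, b = 934, c = 811, d = 2291.
RR = [a/(a+b)] / [c/(c+d)] = (1717/2651) / (811/3102) = 0.64768/0.26144 = 2.47732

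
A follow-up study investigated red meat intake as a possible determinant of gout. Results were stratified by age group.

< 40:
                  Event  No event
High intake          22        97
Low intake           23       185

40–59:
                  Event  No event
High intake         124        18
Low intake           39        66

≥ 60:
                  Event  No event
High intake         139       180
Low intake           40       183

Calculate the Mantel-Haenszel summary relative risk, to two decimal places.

2.28

RR_MH = Σ(aᵢ·n₀ᵢ/nᵢ) / Σ(cᵢ·n₁ᵢ/nᵢ), with n₁ᵢ = aᵢ+bᵢ (exposed), n₀ᵢ = cᵢ+dᵢ (unexposed), nᵢ = n₁ᵢ+n₀ᵢ.
Stratum 1 (< 40): n₁ = 119, n₀ = 208, n = 327; a·n₀/n = 22·208/327 = 13.9939; c·n₁/n = 23·119/327 = 8.3700
Stratum 2 (40–59): n₁ = 142, n₀ = 105, n = 247; a·n₀/n = 124·105/247 = 52.7126; c·n₁/n = 39·142/247 = 22.4211
Stratum 3 (≥ 60): n₁ = 319, n₀ = 223, n = 542; a·n₀/n = 139·223/542 = 57.1900; c·n₁/n = 40·319/542 = 23.5424
RR_MH = (13.9939 + 52.7126 + 57.1900) / (8.3700 + 22.4211 + 23.5424) = 123.8965 / 54.3335 = 2.28030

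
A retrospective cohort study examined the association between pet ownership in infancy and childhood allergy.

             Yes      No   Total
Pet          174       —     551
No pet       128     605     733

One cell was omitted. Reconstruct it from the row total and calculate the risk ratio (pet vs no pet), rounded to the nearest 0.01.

1.81

The missing cell is in the exposed row: 551 − 174 = 377.
So a = 174, b = 377, c = 128, d = 605.
RR = [a/(a+b)] / [c/(c+d)] = (174/551) / (128/733) = 0.31579/0.17462 = 1.80839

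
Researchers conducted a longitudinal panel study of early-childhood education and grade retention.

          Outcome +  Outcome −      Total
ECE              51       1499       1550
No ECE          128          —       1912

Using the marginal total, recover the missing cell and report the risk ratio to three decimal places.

The missing cell is in the unexposed row: 1912 − 128 = 1784.
So a = 51, b = 1499, c = 128, d = 1784.
RR = [a/(a+b)] / [c/(c+d)] = (51/1550) / (128/1912) = 0.03290/0.06695 = 0.49149

0.491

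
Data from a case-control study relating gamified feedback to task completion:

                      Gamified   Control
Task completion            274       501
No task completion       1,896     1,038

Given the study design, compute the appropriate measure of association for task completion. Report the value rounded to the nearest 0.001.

0.299

Reading the table with exposure as columns: a = 274 (Gamified, case), b = 1896 (Gamified, non-case), c = 501 (Control, case), d = 1038.
This is a case-control study: participants were sampled on outcome status, so risks in the source population cannot be estimated directly — relative risk is not valid here. The odds ratio is the appropriate measure.
OR = (a·d)/(b·c) = (274 × 1038) / (1896 × 501) = 284412 / 949896 = 0.29941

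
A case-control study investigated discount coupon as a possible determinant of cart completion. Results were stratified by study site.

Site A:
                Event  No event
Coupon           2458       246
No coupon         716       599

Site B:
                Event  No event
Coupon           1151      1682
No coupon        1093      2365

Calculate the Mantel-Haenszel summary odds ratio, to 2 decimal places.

OR_MH = Σ(aᵢdᵢ/nᵢ) / Σ(bᵢcᵢ/nᵢ), where nᵢ is the stratum total.
Stratum 1 (Site A): n = 4019; a·d/n = 2458·599/4019 = 366.3454; b·c/n = 246·716/4019 = 43.8258
Stratum 2 (Site B): n = 6291; a·d/n = 1151·2365/6291 = 432.6999; b·c/n = 1682·1093/6291 = 292.2311
OR_MH = (366.3454 + 432.6999) / (43.8258 + 292.2311) = 799.0452 / 336.0570 = 2.37771

2.38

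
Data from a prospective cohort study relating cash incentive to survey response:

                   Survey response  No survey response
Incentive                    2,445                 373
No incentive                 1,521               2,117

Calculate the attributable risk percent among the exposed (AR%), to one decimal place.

Cells: a = 2445, b = 373, c = 1521, d = 2117.
Risk in exposed = 2445/2818 = 0.86764; risk in unexposed = 1521/3638 = 0.41809.
RR = 0.86764/0.41809 = 2.07525
AR% = (RR − 1)/RR × 100 = (2.07525 − 1)/2.07525 × 100 = 51.8131%

51.8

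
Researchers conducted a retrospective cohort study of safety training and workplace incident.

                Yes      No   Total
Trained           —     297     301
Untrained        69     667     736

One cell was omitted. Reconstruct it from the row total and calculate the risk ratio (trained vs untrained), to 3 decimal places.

0.142

The missing cell is in the exposed row: 301 − 297 = 4.
So a = 4, b = 297, c = 69, d = 667.
RR = [a/(a+b)] / [c/(c+d)] = (4/301) / (69/736) = 0.01329/0.09375 = 0.14175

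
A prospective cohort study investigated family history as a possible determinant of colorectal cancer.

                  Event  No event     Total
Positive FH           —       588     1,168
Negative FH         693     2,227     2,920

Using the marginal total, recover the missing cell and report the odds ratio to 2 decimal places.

The missing cell is in the exposed row: 1168 − 588 = 580.
So a = 580, b = 588, c = 693, d = 2227.
OR = (a·d)/(b·c) = (580 × 2227) / (588 × 693) = 1291660 / 407484 = 3.16984

3.17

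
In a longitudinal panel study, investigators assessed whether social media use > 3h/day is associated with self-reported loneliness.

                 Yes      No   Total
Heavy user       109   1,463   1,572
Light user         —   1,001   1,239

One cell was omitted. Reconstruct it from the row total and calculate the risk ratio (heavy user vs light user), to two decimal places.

The missing cell is in the unexposed row: 1239 − 1001 = 238.
So a = 109, b = 1463, c = 238, d = 1001.
RR = [a/(a+b)] / [c/(c+d)] = (109/1572) / (238/1239) = 0.06934/0.19209 = 0.36097

0.36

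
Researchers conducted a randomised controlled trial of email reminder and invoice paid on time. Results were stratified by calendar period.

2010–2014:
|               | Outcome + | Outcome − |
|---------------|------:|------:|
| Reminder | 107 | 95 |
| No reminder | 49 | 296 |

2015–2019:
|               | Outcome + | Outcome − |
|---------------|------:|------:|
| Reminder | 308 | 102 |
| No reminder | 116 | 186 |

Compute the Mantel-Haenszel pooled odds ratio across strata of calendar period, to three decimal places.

OR_MH = Σ(aᵢdᵢ/nᵢ) / Σ(bᵢcᵢ/nᵢ), where nᵢ is the stratum total.
Stratum 1 (2010–2014): n = 547; a·d/n = 107·296/547 = 57.9013; b·c/n = 95·49/547 = 8.5101
Stratum 2 (2015–2019): n = 712; a·d/n = 308·186/712 = 80.4607; b·c/n = 102·116/712 = 16.6180
OR_MH = (57.9013 + 80.4607) / (8.5101 + 16.6180) = 138.3620 / 25.1280 = 5.50628

5.506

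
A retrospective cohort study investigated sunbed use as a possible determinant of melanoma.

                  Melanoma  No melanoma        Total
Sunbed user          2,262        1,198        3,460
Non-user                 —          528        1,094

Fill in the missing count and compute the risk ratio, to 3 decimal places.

The missing cell is in the unexposed row: 1094 − 528 = 566.
So a = 2262, b = 1198, c = 566, d = 528.
RR = [a/(a+b)] / [c/(c+d)] = (2262/3460) / (566/1094) = 0.65376/0.51737 = 1.26362

1.264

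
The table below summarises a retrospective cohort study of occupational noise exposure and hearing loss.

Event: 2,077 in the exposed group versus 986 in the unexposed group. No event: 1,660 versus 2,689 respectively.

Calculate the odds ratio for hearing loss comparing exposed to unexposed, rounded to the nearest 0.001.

From the description: a = 2077, b = 1660, c = 986, d = 2689.
OR = (a·d)/(b·c) = (2077 × 2689) / (1660 × 986) = 5585053 / 1636760 = 3.41226
The odds of hearing loss are about 3.41 times as high in the exposed group.

3.412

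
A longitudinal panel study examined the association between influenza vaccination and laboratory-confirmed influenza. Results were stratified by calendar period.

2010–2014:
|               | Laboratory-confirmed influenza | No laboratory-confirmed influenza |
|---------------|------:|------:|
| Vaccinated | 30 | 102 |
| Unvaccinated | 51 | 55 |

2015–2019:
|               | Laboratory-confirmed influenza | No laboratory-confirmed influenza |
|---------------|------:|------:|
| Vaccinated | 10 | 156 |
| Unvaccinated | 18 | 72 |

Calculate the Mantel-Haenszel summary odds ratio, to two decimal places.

OR_MH = Σ(aᵢdᵢ/nᵢ) / Σ(bᵢcᵢ/nᵢ), where nᵢ is the stratum total.
Stratum 1 (2010–2014): n = 238; a·d/n = 30·55/238 = 6.9328; b·c/n = 102·51/238 = 21.8571
Stratum 2 (2015–2019): n = 256; a·d/n = 10·72/256 = 2.8125; b·c/n = 156·18/256 = 10.9688
OR_MH = (6.9328 + 2.8125) / (21.8571 + 10.9688) = 9.7453 / 32.8259 = 0.29688

0.30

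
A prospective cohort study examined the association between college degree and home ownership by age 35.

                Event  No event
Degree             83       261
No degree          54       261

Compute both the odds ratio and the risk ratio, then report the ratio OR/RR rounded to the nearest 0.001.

1.092

Cells: a = 83, b = 261, c = 54, d = 261.
OR = (83·261)/(261·54) = 21663/14094 = 1.53704
Risk in exposed = 83/344 = 0.24128; risk in unexposed = 54/315 = 0.17143; RR = 1.40746
OR/RR = 1.53704 / 1.40746 = 1.09206
The outcome is not rare, so the OR lies further from 1 than the RR.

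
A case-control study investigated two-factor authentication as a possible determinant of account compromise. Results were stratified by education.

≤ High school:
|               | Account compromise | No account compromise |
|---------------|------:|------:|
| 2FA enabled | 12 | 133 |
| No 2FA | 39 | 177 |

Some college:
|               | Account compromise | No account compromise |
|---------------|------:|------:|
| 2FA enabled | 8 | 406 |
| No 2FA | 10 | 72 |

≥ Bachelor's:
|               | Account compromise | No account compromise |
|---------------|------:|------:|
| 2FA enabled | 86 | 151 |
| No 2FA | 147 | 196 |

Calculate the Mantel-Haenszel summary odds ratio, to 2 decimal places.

OR_MH = Σ(aᵢdᵢ/nᵢ) / Σ(bᵢcᵢ/nᵢ), where nᵢ is the stratum total.
Stratum 1 (≤ High school): n = 361; a·d/n = 12·177/361 = 5.8837; b·c/n = 133·39/361 = 14.3684
Stratum 2 (Some college): n = 496; a·d/n = 8·72/496 = 1.1613; b·c/n = 406·10/496 = 8.1855
Stratum 3 (≥ Bachelor's): n = 580; a·d/n = 86·196/580 = 29.0621; b·c/n = 151·147/580 = 38.2707
OR_MH = (5.8837 + 1.1613 + 29.0621) / (14.3684 + 8.1855 + 38.2707) = 36.1070 / 60.8246 = 0.59363

0.59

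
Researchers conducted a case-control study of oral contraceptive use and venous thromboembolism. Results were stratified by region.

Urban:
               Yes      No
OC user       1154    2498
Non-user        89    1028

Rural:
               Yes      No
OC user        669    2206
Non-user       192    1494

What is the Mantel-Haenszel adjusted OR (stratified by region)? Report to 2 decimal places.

3.35

OR_MH = Σ(aᵢdᵢ/nᵢ) / Σ(bᵢcᵢ/nᵢ), where nᵢ is the stratum total.
Stratum 1 (Urban): n = 4769; a·d/n = 1154·1028/4769 = 248.7549; b·c/n = 2498·89/4769 = 46.6182
Stratum 2 (Rural): n = 4561; a·d/n = 669·1494/4561 = 219.1375; b·c/n = 2206·192/4561 = 92.8638
OR_MH = (248.7549 + 219.1375) / (46.6182 + 92.8638) = 467.8923 / 139.4820 = 3.35450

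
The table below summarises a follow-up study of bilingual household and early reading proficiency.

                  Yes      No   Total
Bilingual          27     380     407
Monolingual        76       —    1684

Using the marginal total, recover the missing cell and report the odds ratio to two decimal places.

The missing cell is in the unexposed row: 1684 − 76 = 1608.
So a = 27, b = 380, c = 76, d = 1608.
OR = (a·d)/(b·c) = (27 × 1608) / (380 × 76) = 43416 / 28880 = 1.50332

1.50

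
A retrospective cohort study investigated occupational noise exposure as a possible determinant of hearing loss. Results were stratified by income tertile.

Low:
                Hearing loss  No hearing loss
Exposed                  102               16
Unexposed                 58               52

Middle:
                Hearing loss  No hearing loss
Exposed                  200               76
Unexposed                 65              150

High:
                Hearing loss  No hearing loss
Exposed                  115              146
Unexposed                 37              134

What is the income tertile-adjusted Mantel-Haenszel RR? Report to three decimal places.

RR_MH = Σ(aᵢ·n₀ᵢ/nᵢ) / Σ(cᵢ·n₁ᵢ/nᵢ), with n₁ᵢ = aᵢ+bᵢ (exposed), n₀ᵢ = cᵢ+dᵢ (unexposed), nᵢ = n₁ᵢ+n₀ᵢ.
Stratum 1 (Low): n₁ = 118, n₀ = 110, n = 228; a·n₀/n = 102·110/228 = 49.2105; c·n₁/n = 58·118/228 = 30.0175
Stratum 2 (Middle): n₁ = 276, n₀ = 215, n = 491; a·n₀/n = 200·215/491 = 87.5764; c·n₁/n = 65·276/491 = 36.5377
Stratum 3 (High): n₁ = 261, n₀ = 171, n = 432; a·n₀/n = 115·171/432 = 45.5208; c·n₁/n = 37·261/432 = 22.3542
RR_MH = (49.2105 + 87.5764 + 45.5208) / (30.0175 + 36.5377 + 22.3542) = 182.3077 / 88.9094 = 2.05049

2.050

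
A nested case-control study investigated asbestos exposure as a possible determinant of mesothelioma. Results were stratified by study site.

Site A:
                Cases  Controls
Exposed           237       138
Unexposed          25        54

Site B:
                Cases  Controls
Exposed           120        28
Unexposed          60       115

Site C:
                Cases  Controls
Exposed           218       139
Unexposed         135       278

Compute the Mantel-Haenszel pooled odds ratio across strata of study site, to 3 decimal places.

4.025

OR_MH = Σ(aᵢdᵢ/nᵢ) / Σ(bᵢcᵢ/nᵢ), where nᵢ is the stratum total.
Stratum 1 (Site A): n = 454; a·d/n = 237·54/454 = 28.1894; b·c/n = 138·25/454 = 7.5991
Stratum 2 (Site B): n = 323; a·d/n = 120·115/323 = 42.7245; b·c/n = 28·60/323 = 5.2012
Stratum 3 (Site C): n = 770; a·d/n = 218·278/770 = 78.7065; b·c/n = 139·135/770 = 24.3701
OR_MH = (28.1894 + 42.7245 + 78.7065) / (7.5991 + 5.2012 + 24.3701) = 149.6204 / 37.1705 = 4.02525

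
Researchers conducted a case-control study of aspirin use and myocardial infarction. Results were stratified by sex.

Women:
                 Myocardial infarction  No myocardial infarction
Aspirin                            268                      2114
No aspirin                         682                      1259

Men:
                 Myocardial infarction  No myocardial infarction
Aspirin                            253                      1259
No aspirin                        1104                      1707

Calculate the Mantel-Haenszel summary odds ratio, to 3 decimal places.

0.272

OR_MH = Σ(aᵢdᵢ/nᵢ) / Σ(bᵢcᵢ/nᵢ), where nᵢ is the stratum total.
Stratum 1 (Women): n = 4323; a·d/n = 268·1259/4323 = 78.0504; b·c/n = 2114·682/4323 = 333.5064
Stratum 2 (Men): n = 4323; a·d/n = 253·1707/4323 = 99.9008; b·c/n = 1259·1104/4323 = 321.5212
OR_MH = (78.0504 + 99.9008) / (333.5064 + 321.5212) = 177.9512 / 655.0275 = 0.27167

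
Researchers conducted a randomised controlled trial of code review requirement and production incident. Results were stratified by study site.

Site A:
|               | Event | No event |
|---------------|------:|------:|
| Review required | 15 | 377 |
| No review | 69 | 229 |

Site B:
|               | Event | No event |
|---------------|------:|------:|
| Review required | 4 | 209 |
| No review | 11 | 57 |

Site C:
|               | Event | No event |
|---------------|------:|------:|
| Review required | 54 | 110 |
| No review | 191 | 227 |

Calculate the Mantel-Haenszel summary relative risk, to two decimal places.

RR_MH = Σ(aᵢ·n₀ᵢ/nᵢ) / Σ(cᵢ·n₁ᵢ/nᵢ), with n₁ᵢ = aᵢ+bᵢ (exposed), n₀ᵢ = cᵢ+dᵢ (unexposed), nᵢ = n₁ᵢ+n₀ᵢ.
Stratum 1 (Site A): n₁ = 392, n₀ = 298, n = 690; a·n₀/n = 15·298/690 = 6.4783; c·n₁/n = 69·392/690 = 39.2000
Stratum 2 (Site B): n₁ = 213, n₀ = 68, n = 281; a·n₀/n = 4·68/281 = 0.9680; c·n₁/n = 11·213/281 = 8.3381
Stratum 3 (Site C): n₁ = 164, n₀ = 418, n = 582; a·n₀/n = 54·418/582 = 38.7835; c·n₁/n = 191·164/582 = 53.8213
RR_MH = (6.4783 + 0.9680 + 38.7835) / (39.2000 + 8.3381 + 53.8213) = 46.2297 / 101.3594 = 0.45610

0.46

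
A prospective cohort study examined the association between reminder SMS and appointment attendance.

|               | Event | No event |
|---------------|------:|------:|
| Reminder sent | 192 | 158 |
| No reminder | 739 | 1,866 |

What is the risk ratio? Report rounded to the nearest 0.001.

Cells: a = 192, b = 158, c = 739, d = 1866.
Risk in exposed = 192/350 = 0.54857; risk in unexposed = 739/2605 = 0.28369.
RR = 0.54857 / 0.28369 = 1.93373
The risk among the exposed is 1.93 times that among the unexposed.

1.934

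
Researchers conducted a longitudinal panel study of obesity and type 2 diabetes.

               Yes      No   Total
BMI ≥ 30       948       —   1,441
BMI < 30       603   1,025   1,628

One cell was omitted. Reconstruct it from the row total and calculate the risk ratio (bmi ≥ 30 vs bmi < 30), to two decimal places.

The missing cell is in the exposed row: 1441 − 948 = 493.
So a = 948, b = 493, c = 603, d = 1025.
RR = [a/(a+b)] / [c/(c+d)] = (948/1441) / (603/1628) = 0.65788/0.37039 = 1.77616

1.78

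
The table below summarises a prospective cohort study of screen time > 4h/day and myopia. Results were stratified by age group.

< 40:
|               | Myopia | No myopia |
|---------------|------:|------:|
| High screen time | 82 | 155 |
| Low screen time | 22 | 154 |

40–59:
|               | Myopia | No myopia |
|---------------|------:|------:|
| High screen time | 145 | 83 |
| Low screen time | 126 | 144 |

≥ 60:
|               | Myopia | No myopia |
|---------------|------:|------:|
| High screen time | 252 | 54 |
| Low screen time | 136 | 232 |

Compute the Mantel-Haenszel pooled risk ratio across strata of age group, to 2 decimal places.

1.90

RR_MH = Σ(aᵢ·n₀ᵢ/nᵢ) / Σ(cᵢ·n₁ᵢ/nᵢ), with n₁ᵢ = aᵢ+bᵢ (exposed), n₀ᵢ = cᵢ+dᵢ (unexposed), nᵢ = n₁ᵢ+n₀ᵢ.
Stratum 1 (< 40): n₁ = 237, n₀ = 176, n = 413; a·n₀/n = 82·176/413 = 34.9443; c·n₁/n = 22·237/413 = 12.6247
Stratum 2 (40–59): n₁ = 228, n₀ = 270, n = 498; a·n₀/n = 145·270/498 = 78.6145; c·n₁/n = 126·228/498 = 57.6867
Stratum 3 (≥ 60): n₁ = 306, n₀ = 368, n = 674; a·n₀/n = 252·368/674 = 137.5905; c·n₁/n = 136·306/674 = 61.7448
RR_MH = (34.9443 + 78.6145 + 137.5905) / (12.6247 + 57.6867 + 61.7448) = 251.1493 / 132.0563 = 1.90184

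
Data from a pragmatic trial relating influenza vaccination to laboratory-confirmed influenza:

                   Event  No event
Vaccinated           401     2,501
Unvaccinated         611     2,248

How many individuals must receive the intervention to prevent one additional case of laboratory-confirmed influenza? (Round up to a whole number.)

14

Risk in treated group = 401/2902 = 0.13818; risk in control = 611/2859 = 0.21371.
Absolute risk reduction = 0.21371 − 0.13818 = 0.07553
NNT = 1 / ARR = 1 / 0.07553 = 13.240 → round up → 14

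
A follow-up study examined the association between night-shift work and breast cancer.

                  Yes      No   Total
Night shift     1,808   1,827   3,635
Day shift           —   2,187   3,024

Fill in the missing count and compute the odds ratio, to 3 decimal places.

2.586

The missing cell is in the unexposed row: 3024 − 2187 = 837.
So a = 1808, b = 1827, c = 837, d = 2187.
OR = (a·d)/(b·c) = (1808 × 2187) / (1827 × 837) = 3954096 / 1529199 = 2.58573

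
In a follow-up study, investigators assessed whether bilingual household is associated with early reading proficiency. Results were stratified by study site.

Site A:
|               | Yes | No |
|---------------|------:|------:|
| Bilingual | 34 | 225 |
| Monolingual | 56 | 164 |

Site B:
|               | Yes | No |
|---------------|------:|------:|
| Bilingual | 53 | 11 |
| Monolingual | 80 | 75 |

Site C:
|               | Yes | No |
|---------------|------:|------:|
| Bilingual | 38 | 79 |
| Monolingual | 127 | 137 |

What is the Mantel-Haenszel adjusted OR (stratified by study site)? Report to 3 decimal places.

OR_MH = Σ(aᵢdᵢ/nᵢ) / Σ(bᵢcᵢ/nᵢ), where nᵢ is the stratum total.
Stratum 1 (Site A): n = 479; a·d/n = 34·164/479 = 11.6409; b·c/n = 225·56/479 = 26.3048
Stratum 2 (Site B): n = 219; a·d/n = 53·75/219 = 18.1507; b·c/n = 11·80/219 = 4.0183
Stratum 3 (Site C): n = 381; a·d/n = 38·137/381 = 13.6640; b·c/n = 79·127/381 = 26.3333
OR_MH = (11.6409 + 18.1507 + 13.6640) / (26.3048 + 4.0183 + 26.3333) = 43.4556 / 56.6564 = 0.76700

0.767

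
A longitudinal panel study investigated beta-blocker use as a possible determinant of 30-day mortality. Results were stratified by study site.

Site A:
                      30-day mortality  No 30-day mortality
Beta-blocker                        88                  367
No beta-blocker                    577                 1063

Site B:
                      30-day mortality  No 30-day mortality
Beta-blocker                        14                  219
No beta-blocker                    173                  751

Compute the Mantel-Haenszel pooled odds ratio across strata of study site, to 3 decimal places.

0.402

OR_MH = Σ(aᵢdᵢ/nᵢ) / Σ(bᵢcᵢ/nᵢ), where nᵢ is the stratum total.
Stratum 1 (Site A): n = 2095; a·d/n = 88·1063/2095 = 44.6511; b·c/n = 367·577/2095 = 101.0783
Stratum 2 (Site B): n = 1157; a·d/n = 14·751/1157 = 9.0873; b·c/n = 219·173/1157 = 32.7459
OR_MH = (44.6511 + 9.0873) / (101.0783 + 32.7459) = 53.7384 / 133.8242 = 0.40156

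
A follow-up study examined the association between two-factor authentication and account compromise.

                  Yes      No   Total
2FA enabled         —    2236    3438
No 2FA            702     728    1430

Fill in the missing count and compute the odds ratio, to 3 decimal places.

0.557

The missing cell is in the exposed row: 3438 − 2236 = 1202.
So a = 1202, b = 2236, c = 702, d = 728.
OR = (a·d)/(b·c) = (1202 × 728) / (2236 × 702) = 875056 / 1569672 = 0.55748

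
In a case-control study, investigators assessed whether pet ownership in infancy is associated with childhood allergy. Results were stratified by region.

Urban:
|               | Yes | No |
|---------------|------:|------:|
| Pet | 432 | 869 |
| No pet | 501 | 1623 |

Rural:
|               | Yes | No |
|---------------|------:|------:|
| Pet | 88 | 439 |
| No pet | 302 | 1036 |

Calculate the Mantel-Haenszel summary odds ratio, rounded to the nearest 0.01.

OR_MH = Σ(aᵢdᵢ/nᵢ) / Σ(bᵢcᵢ/nᵢ), where nᵢ is the stratum total.
Stratum 1 (Urban): n = 3425; a·d/n = 432·1623/3425 = 204.7112; b·c/n = 869·501/3425 = 127.1150
Stratum 2 (Rural): n = 1865; a·d/n = 88·1036/1865 = 48.8836; b·c/n = 439·302/1865 = 71.0874
OR_MH = (204.7112 + 48.8836) / (127.1150 + 71.0874) = 253.5949 / 198.2024 = 1.27947

1.28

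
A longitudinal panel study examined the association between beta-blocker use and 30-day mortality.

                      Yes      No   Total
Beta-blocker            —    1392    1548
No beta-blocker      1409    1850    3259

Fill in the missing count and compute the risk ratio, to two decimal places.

The missing cell is in the exposed row: 1548 − 1392 = 156.
So a = 156, b = 1392, c = 1409, d = 1850.
RR = [a/(a+b)] / [c/(c+d)] = (156/1548) / (1409/3259) = 0.10078/0.43234 = 0.23309

0.23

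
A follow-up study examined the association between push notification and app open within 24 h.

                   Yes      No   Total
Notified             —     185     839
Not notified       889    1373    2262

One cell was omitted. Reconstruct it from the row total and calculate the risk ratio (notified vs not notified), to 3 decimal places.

1.983

The missing cell is in the exposed row: 839 − 185 = 654.
So a = 654, b = 185, c = 889, d = 1373.
RR = [a/(a+b)] / [c/(c+d)] = (654/839) / (889/2262) = 0.77950/0.39302 = 1.98338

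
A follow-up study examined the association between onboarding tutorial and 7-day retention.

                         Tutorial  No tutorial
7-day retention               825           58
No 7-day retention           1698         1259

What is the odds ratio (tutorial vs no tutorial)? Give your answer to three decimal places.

Reading the table with exposure as columns: a = 825 (Tutorial, case), b = 1698 (Tutorial, non-case), c = 58 (No tutorial, case), d = 1259.
OR = (a·d)/(b·c) = (825 × 1259) / (1698 × 58) = 1038675 / 98484 = 10.54664
The odds of 7-day retention are about 10.55 times as high in the tutorial group.

10.547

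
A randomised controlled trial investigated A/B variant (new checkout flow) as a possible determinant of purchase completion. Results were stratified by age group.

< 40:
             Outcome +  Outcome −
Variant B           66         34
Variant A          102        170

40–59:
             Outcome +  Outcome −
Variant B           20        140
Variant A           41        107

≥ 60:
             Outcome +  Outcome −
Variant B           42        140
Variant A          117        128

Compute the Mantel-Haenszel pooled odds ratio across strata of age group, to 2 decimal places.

0.75

OR_MH = Σ(aᵢdᵢ/nᵢ) / Σ(bᵢcᵢ/nᵢ), where nᵢ is the stratum total.
Stratum 1 (< 40): n = 372; a·d/n = 66·170/372 = 30.1613; b·c/n = 34·102/372 = 9.3226
Stratum 2 (40–59): n = 308; a·d/n = 20·107/308 = 6.9481; b·c/n = 140·41/308 = 18.6364
Stratum 3 (≥ 60): n = 427; a·d/n = 42·128/427 = 12.5902; b·c/n = 140·117/427 = 38.3607
OR_MH = (30.1613 + 6.9481 + 12.5902) / (9.3226 + 18.6364 + 38.3607) = 49.6995 / 66.3196 = 0.74939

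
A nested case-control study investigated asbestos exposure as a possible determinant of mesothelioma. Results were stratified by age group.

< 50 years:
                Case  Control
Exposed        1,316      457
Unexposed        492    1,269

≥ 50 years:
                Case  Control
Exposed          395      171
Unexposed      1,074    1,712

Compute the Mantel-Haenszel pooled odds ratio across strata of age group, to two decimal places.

5.69

OR_MH = Σ(aᵢdᵢ/nᵢ) / Σ(bᵢcᵢ/nᵢ), where nᵢ is the stratum total.
Stratum 1 (< 50 years): n = 3534; a·d/n = 1316·1269/3534 = 472.5535; b·c/n = 457·492/3534 = 63.6231
Stratum 2 (≥ 50 years): n = 3352; a·d/n = 395·1712/3352 = 201.7422; b·c/n = 171·1074/3352 = 54.7894
OR_MH = (472.5535 + 201.7422) / (63.6231 + 54.7894) = 674.2957 / 118.4125 = 5.69447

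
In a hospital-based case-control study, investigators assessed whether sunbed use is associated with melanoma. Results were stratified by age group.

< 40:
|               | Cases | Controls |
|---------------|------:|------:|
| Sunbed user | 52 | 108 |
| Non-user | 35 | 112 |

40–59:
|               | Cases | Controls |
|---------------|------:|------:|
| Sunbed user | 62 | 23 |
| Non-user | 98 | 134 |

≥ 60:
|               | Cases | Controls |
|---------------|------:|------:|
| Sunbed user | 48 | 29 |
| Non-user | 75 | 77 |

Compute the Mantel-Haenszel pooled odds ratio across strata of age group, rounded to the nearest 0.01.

2.12

OR_MH = Σ(aᵢdᵢ/nᵢ) / Σ(bᵢcᵢ/nᵢ), where nᵢ is the stratum total.
Stratum 1 (< 40): n = 307; a·d/n = 52·112/307 = 18.9707; b·c/n = 108·35/307 = 12.3127
Stratum 2 (40–59): n = 317; a·d/n = 62·134/317 = 26.2082; b·c/n = 23·98/317 = 7.1104
Stratum 3 (≥ 60): n = 229; a·d/n = 48·77/229 = 16.1397; b·c/n = 29·75/229 = 9.4978
OR_MH = (18.9707 + 26.2082 + 16.1397) / (12.3127 + 7.1104 + 9.4978) = 61.3186 / 28.9209 = 2.12022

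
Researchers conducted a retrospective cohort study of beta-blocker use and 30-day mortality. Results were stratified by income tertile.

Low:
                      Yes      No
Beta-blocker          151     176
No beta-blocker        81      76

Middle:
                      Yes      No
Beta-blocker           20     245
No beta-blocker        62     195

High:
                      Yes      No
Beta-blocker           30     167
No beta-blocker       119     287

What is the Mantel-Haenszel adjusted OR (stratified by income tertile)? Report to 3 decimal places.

0.497

OR_MH = Σ(aᵢdᵢ/nᵢ) / Σ(bᵢcᵢ/nᵢ), where nᵢ is the stratum total.
Stratum 1 (Low): n = 484; a·d/n = 151·76/484 = 23.7107; b·c/n = 176·81/484 = 29.4545
Stratum 2 (Middle): n = 522; a·d/n = 20·195/522 = 7.4713; b·c/n = 245·62/522 = 29.0996
Stratum 3 (High): n = 603; a·d/n = 30·287/603 = 14.2786; b·c/n = 167·119/603 = 32.9569
OR_MH = (23.7107 + 7.4713 + 14.2786) / (29.4545 + 29.0996 + 32.9569) = 45.4606 / 91.5110 = 0.49678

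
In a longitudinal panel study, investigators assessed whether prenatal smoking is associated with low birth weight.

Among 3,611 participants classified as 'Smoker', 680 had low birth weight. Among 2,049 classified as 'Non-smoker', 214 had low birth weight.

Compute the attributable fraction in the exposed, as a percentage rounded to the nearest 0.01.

From the description: a = 680, b = 2931, c = 214, d = 1835.
Risk in exposed = 680/3611 = 0.18831; risk in unexposed = 214/2049 = 0.10444.
RR = 0.18831/0.10444 = 1.80306
AR% = (RR − 1)/RR × 100 = (1.80306 − 1)/1.80306 × 100 = 44.5387%

44.54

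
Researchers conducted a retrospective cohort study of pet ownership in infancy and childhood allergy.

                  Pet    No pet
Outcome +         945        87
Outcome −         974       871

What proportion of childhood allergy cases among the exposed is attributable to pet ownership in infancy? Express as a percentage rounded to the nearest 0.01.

81.56

Reading the table with exposure as columns: a = 945 (Pet, case), b = 974 (Pet, non-case), c = 87 (No pet, case), d = 871.
Risk in exposed = 945/1919 = 0.49244; risk in unexposed = 87/958 = 0.09081.
RR = 0.49244/0.09081 = 5.42254
AR% = (RR − 1)/RR × 100 = (5.42254 − 1)/5.42254 × 100 = 81.5585%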